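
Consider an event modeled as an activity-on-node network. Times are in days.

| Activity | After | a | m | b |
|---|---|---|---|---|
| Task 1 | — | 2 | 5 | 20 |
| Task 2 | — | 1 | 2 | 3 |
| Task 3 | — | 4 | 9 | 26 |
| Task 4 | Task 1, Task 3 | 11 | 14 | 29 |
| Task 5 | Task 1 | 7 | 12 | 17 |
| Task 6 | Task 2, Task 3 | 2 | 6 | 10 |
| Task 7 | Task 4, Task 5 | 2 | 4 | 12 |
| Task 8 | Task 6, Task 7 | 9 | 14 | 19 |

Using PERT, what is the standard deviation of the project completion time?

te_Task 1 = (2 + 4·5 + 20)/6 = 42/6 = 7; σ²_Task 1 = ((20−2)/6)² = 9.000
te_Task 2 = (1 + 4·2 + 3)/6 = 12/6 = 2; σ²_Task 2 = ((3−1)/6)² = 0.111
te_Task 3 = (4 + 4·9 + 26)/6 = 66/6 = 11; σ²_Task 3 = ((26−4)/6)² = 13.444
te_Task 4 = (11 + 4·14 + 29)/6 = 96/6 = 16; σ²_Task 4 = ((29−11)/6)² = 9.000
te_Task 5 = (7 + 4·12 + 17)/6 = 72/6 = 12; σ²_Task 5 = ((17−7)/6)² = 2.778
te_Task 6 = (2 + 4·6 + 10)/6 = 36/6 = 6; σ²_Task 6 = ((10−2)/6)² = 1.778
te_Task 7 = (2 + 4·4 + 12)/6 = 30/6 = 5; σ²_Task 7 = ((12−2)/6)² = 2.778
te_Task 8 = (9 + 4·14 + 19)/6 = 84/6 = 14; σ²_Task 8 = ((19−9)/6)² = 2.778

Forward pass:
ES_Task 1 = 0; EF_Task 1 = 7
ES_Task 2 = 0; EF_Task 2 = 2
ES_Task 3 = 0; EF_Task 3 = 11
ES_Task 4 = max(EF_Task 1=7, EF_Task 3=11) = 11; EF_Task 4 = 11+16 = 27
ES_Task 5 = 7; EF_Task 5 = 7+12 = 19
ES_Task 6 = max(EF_Task 2=2, EF_Task 3=11) = 11; EF_Task 6 = 11+6 = 17
ES_Task 7 = max(EF_Task 4=27, EF_Task 5=19) = 27; EF_Task 7 = 27+5 = 32
ES_Task 8 = max(EF_Task 6=17, EF_Task 7=32) = 32; EF_Task 8 = 32+14 = 46
Expected project duration μ = 46 days. Critical path: Task 3 → Task 4 → Task 7 → Task 8.

Variance along critical path = 13.444 + 9.000 + 2.778 + 2.778 = 28.000
σ = √28.000 = 5.292 days

5.29 days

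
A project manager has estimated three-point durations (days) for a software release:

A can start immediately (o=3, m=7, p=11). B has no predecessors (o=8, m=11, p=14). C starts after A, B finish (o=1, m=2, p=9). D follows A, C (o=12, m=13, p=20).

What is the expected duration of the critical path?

te_A = (3 + 4·7 + 11)/6 = 42/6 = 7
te_B = (8 + 4·11 + 14)/6 = 66/6 = 11
te_C = (1 + 4·2 + 9)/6 = 18/6 = 3
te_D = (12 + 4·13 + 20)/6 = 84/6 = 14

Forward pass:
ES_A = 0; EF_A = 7
ES_B = 0; EF_B = 11
ES_C = max(EF_A=7, EF_B=11) = 11; EF_C = 11+3 = 14
ES_D = max(EF_A=7, EF_C=14) = 14; EF_D = 14+14 = 28
Expected project duration μ = 28 days. Critical path: B → C → D.

28 days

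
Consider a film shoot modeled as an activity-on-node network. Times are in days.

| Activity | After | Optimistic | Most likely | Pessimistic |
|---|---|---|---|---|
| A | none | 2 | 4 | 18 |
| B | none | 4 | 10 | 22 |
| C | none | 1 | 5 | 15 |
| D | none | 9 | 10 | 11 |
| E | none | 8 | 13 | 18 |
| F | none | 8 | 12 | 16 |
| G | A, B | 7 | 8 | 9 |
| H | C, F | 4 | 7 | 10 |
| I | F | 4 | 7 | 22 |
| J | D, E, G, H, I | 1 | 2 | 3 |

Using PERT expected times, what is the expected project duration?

te_A = (2 + 4·4 + 18)/6 = 36/6 = 6
te_B = (4 + 4·10 + 22)/6 = 66/6 = 11
te_C = (1 + 4·5 + 15)/6 = 36/6 = 6
te_D = (9 + 4·10 + 11)/6 = 60/6 = 10
te_E = (8 + 4·13 + 18)/6 = 78/6 = 13
te_F = (8 + 4·12 + 16)/6 = 72/6 = 12
te_G = (7 + 4·8 + 9)/6 = 48/6 = 8
te_H = (4 + 4·7 + 10)/6 = 42/6 = 7
te_I = (4 + 4·7 + 22)/6 = 54/6 = 9
te_J = (1 + 4·2 + 3)/6 = 12/6 = 2

Forward pass:
ES_A = 0; EF_A = 6
ES_B = 0; EF_B = 11
ES_C = 0; EF_C = 6
ES_D = 0; EF_D = 10
ES_E = 0; EF_E = 13
ES_F = 0; EF_F = 12
ES_G = max(EF_A=6, EF_B=11) = 11; EF_G = 11+8 = 19
ES_H = max(EF_C=6, EF_F=12) = 12; EF_H = 12+7 = 19
ES_I = 12; EF_I = 12+9 = 21
ES_J = max(EF_D=10, EF_E=13, EF_G=19, EF_H=19, EF_I=21) = 21; EF_J = 21+2 = 23
Expected project duration μ = 23 days. Critical path: F → I → J.

23 days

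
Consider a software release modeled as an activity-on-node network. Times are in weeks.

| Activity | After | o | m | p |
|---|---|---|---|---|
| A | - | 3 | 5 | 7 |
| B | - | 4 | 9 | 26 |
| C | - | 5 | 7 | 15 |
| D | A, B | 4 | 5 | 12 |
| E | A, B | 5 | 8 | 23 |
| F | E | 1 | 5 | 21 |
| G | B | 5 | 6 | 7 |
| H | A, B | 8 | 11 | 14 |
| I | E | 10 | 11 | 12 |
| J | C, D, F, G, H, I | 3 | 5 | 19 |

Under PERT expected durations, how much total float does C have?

te_A = (3 + 4·5 + 7)/6 = 30/6 = 5
te_B = (4 + 4·9 + 26)/6 = 66/6 = 11
te_C = (5 + 4·7 + 15)/6 = 48/6 = 8
te_D = (4 + 4·5 + 12)/6 = 36/6 = 6
te_E = (5 + 4·8 + 23)/6 = 60/6 = 10
te_F = (1 + 4·5 + 21)/6 = 42/6 = 7
te_G = (5 + 4·6 + 7)/6 = 36/6 = 6
te_H = (8 + 4·11 + 14)/6 = 66/6 = 11
te_I = (10 + 4·11 + 12)/6 = 66/6 = 11
te_J = (3 + 4·5 + 19)/6 = 42/6 = 7

Forward pass:
ES_A = 0; EF_A = 5
ES_B = 0; EF_B = 11
ES_C = 0; EF_C = 8
ES_D = max(EF_A=5, EF_B=11) = 11; EF_D = 11+6 = 17
ES_E = max(EF_A=5, EF_B=11) = 11; EF_E = 11+10 = 21
ES_F = 21; EF_F = 21+7 = 28
ES_G = 11; EF_G = 11+6 = 17
ES_H = max(EF_A=5, EF_B=11) = 11; EF_H = 11+11 = 22
ES_I = 21; EF_I = 21+11 = 32
ES_J = max(EF_C=8, EF_D=17, EF_F=28, EF_G=17, EF_H=22, EF_I=32) = 32; EF_J = 32+7 = 39
Expected project duration μ = 39 weeks. Critical path: B → E → I → J.

Backward pass:
LF_J = 39; LS_J = 39−7 = 32
LF_I = LS_J = 32; LS_I = 32−11 = 21
LF_H = LS_J = 32; LS_H = 32−11 = 21
LF_G = LS_J = 32; LS_G = 32−6 = 26
LF_F = LS_J = 32; LS_F = 32−7 = 25
LF_E = min(LS_F=25, LS_I=21) = 21; LS_E = 21−10 = 11
LF_D = LS_J = 32; LS_D = 32−6 = 26
LF_C = LS_J = 32; LS_C = 32−8 = 24
LF_B = min(LS_D=26, LS_E=11, LS_G=26, LS_H=21) = 11; LS_B = 11−11 = 0
LF_A = min(LS_D=26, LS_E=11, LS_H=21) = 11; LS_A = 11−5 = 6
Slack_C = LS_C − ES_C = 24 − 0 = 24

24 weeks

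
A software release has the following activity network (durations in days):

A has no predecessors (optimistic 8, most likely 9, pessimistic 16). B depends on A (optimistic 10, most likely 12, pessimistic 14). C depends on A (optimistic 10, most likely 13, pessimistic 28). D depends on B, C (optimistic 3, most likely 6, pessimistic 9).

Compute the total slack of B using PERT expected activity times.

3 days

te_A = (8 + 4·9 + 16)/6 = 60/6 = 10
te_B = (10 + 4·12 + 14)/6 = 72/6 = 12
te_C = (10 + 4·13 + 28)/6 = 90/6 = 15
te_D = (3 + 4·6 + 9)/6 = 36/6 = 6

Forward pass:
ES_A = 0; EF_A = 10
ES_B = 10; EF_B = 10+12 = 22
ES_C = 10; EF_C = 10+15 = 25
ES_D = max(EF_B=22, EF_C=25) = 25; EF_D = 25+6 = 31
Expected project duration μ = 31 days. Critical path: A → C → D.

Backward pass:
LF_D = 31; LS_D = 31−6 = 25
LF_C = LS_D = 25; LS_C = 25−15 = 10
LF_B = LS_D = 25; LS_B = 25−12 = 13
LF_A = min(LS_B=13, LS_C=10) = 10; LS_A = 10−10 = 0
Slack_B = LS_B − ES_B = 13 − 10 = 3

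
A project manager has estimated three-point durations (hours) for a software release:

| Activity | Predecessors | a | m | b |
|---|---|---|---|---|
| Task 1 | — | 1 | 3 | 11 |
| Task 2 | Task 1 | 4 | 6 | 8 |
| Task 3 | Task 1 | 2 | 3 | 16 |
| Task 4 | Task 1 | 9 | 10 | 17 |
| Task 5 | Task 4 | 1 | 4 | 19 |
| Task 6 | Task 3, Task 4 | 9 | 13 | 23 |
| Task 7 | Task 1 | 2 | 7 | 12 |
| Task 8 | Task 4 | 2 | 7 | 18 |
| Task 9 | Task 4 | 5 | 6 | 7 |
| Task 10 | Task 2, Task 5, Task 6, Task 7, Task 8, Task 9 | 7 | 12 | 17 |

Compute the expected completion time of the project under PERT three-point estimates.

41 hours

te_Task 1 = (1 + 4·3 + 11)/6 = 24/6 = 4
te_Task 2 = (4 + 4·6 + 8)/6 = 36/6 = 6
te_Task 3 = (2 + 4·3 + 16)/6 = 30/6 = 5
te_Task 4 = (9 + 4·10 + 17)/6 = 66/6 = 11
te_Task 5 = (1 + 4·4 + 19)/6 = 36/6 = 6
te_Task 6 = (9 + 4·13 + 23)/6 = 84/6 = 14
te_Task 7 = (2 + 4·7 + 12)/6 = 42/6 = 7
te_Task 8 = (2 + 4·7 + 18)/6 = 48/6 = 8
te_Task 9 = (5 + 4·6 + 7)/6 = 36/6 = 6
te_Task 10 = (7 + 4·12 + 17)/6 = 72/6 = 12

Forward pass:
ES_Task 1 = 0; EF_Task 1 = 4
ES_Task 2 = 4; EF_Task 2 = 4+6 = 10
ES_Task 3 = 4; EF_Task 3 = 4+5 = 9
ES_Task 4 = 4; EF_Task 4 = 4+11 = 15
ES_Task 5 = 15; EF_Task 5 = 15+6 = 21
ES_Task 6 = max(EF_Task 3=9, EF_Task 4=15) = 15; EF_Task 6 = 15+14 = 29
ES_Task 7 = 4; EF_Task 7 = 4+7 = 11
ES_Task 8 = 15; EF_Task 8 = 15+8 = 23
ES_Task 9 = 15; EF_Task 9 = 15+6 = 21
ES_Task 10 = max(EF_Task 2=10, EF_Task 5=21, EF_Task 6=29, EF_Task 7=11, EF_Task 8=23, EF_Task 9=21) = 29; EF_Task 10 = 29+12 = 41
Expected project duration μ = 41 hours. Critical path: Task 1 → Task 4 → Task 6 → Task 10.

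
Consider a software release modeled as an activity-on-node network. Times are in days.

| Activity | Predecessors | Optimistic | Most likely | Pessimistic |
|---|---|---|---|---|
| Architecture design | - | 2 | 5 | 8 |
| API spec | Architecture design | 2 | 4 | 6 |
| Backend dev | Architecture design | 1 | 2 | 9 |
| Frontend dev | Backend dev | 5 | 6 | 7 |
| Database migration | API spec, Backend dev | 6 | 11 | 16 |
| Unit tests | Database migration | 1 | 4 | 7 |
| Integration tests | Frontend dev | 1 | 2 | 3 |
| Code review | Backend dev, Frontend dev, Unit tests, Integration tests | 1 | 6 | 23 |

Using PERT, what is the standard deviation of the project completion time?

te_Architecture design = (2 + 4·5 + 8)/6 = 30/6 = 5; σ²_Architecture design = ((8−2)/6)² = 1.000
te_API spec = (2 + 4·4 + 6)/6 = 24/6 = 4; σ²_API spec = ((6−2)/6)² = 0.444
te_Backend dev = (1 + 4·2 + 9)/6 = 18/6 = 3; σ²_Backend dev = ((9−1)/6)² = 1.778
te_Frontend dev = (5 + 4·6 + 7)/6 = 36/6 = 6; σ²_Frontend dev = ((7−5)/6)² = 0.111
te_Database migration = (6 + 4·11 + 16)/6 = 66/6 = 11; σ²_Database migration = ((16−6)/6)² = 2.778
te_Unit tests = (1 + 4·4 + 7)/6 = 24/6 = 4; σ²_Unit tests = ((7−1)/6)² = 1.000
te_Integration tests = (1 + 4·2 + 3)/6 = 12/6 = 2; σ²_Integration tests = ((3−1)/6)² = 0.111
te_Code review = (1 + 4·6 + 23)/6 = 48/6 = 8; σ²_Code review = ((23−1)/6)² = 13.444

Forward pass:
ES_Architecture design = 0; EF_Architecture design = 5
ES_API spec = 5; EF_API spec = 5+4 = 9
ES_Backend dev = 5; EF_Backend dev = 5+3 = 8
ES_Frontend dev = 8; EF_Frontend dev = 8+6 = 14
ES_Database migration = max(EF_API spec=9, EF_Backend dev=8) = 9; EF_Database migration = 9+11 = 20
ES_Unit tests = 20; EF_Unit tests = 20+4 = 24
ES_Integration tests = 14; EF_Integration tests = 14+2 = 16
ES_Code review = max(EF_Backend dev=8, EF_Frontend dev=14, EF_Unit tests=24, EF_Integration tests=16) = 24; EF_Code review = 24+8 = 32
Expected project duration μ = 32 days. Critical path: Architecture design → API spec → Database migration → Unit tests → Code review.

Variance along critical path = 1.000 + 0.444 + 2.778 + 1.000 + 13.444 = 18.667
σ = √18.667 = 4.320 days

4.32 days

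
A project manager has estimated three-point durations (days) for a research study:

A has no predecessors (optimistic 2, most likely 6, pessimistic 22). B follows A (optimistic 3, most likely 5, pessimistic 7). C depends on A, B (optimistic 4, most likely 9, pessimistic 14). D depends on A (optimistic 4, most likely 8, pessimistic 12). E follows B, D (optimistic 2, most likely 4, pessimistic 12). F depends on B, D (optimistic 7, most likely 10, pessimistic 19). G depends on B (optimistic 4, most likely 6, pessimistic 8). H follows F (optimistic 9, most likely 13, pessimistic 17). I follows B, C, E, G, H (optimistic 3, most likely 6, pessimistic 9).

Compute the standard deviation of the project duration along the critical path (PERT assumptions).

4.43 days

te_A = (2 + 4·6 + 22)/6 = 48/6 = 8; σ²_A = ((22−2)/6)² = 11.111
te_B = (3 + 4·5 + 7)/6 = 30/6 = 5; σ²_B = ((7−3)/6)² = 0.444
te_C = (4 + 4·9 + 14)/6 = 54/6 = 9; σ²_C = ((14−4)/6)² = 2.778
te_D = (4 + 4·8 + 12)/6 = 48/6 = 8; σ²_D = ((12−4)/6)² = 1.778
te_E = (2 + 4·4 + 12)/6 = 30/6 = 5; σ²_E = ((12−2)/6)² = 2.778
te_F = (7 + 4·10 + 19)/6 = 66/6 = 11; σ²_F = ((19−7)/6)² = 4.000
te_G = (4 + 4·6 + 8)/6 = 36/6 = 6; σ²_G = ((8−4)/6)² = 0.444
te_H = (9 + 4·13 + 17)/6 = 78/6 = 13; σ²_H = ((17−9)/6)² = 1.778
te_I = (3 + 4·6 + 9)/6 = 36/6 = 6; σ²_I = ((9−3)/6)² = 1.000

Forward pass:
ES_A = 0; EF_A = 8
ES_B = 8; EF_B = 8+5 = 13
ES_C = max(EF_A=8, EF_B=13) = 13; EF_C = 13+9 = 22
ES_D = 8; EF_D = 8+8 = 16
ES_E = max(EF_B=13, EF_D=16) = 16; EF_E = 16+5 = 21
ES_F = max(EF_B=13, EF_D=16) = 16; EF_F = 16+11 = 27
ES_G = 13; EF_G = 13+6 = 19
ES_H = 27; EF_H = 27+13 = 40
ES_I = max(EF_B=13, EF_C=22, EF_E=21, EF_G=19, EF_H=40) = 40; EF_I = 40+6 = 46
Expected project duration μ = 46 days. Critical path: A → D → F → H → I.

Variance along critical path = 11.111 + 1.778 + 4.000 + 1.778 + 1.000 = 19.667
σ = √19.667 = 4.435 days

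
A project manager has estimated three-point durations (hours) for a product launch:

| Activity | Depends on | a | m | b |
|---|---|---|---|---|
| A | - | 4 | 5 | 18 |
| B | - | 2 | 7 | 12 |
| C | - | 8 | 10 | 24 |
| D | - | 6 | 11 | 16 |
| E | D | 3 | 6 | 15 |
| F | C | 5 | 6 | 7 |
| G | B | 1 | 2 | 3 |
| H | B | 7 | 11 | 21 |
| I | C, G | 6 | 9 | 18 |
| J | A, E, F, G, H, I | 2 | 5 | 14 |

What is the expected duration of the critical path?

te_A = (4 + 4·5 + 18)/6 = 42/6 = 7
te_B = (2 + 4·7 + 12)/6 = 42/6 = 7
te_C = (8 + 4·10 + 24)/6 = 72/6 = 12
te_D = (6 + 4·11 + 16)/6 = 66/6 = 11
te_E = (3 + 4·6 + 15)/6 = 42/6 = 7
te_F = (5 + 4·6 + 7)/6 = 36/6 = 6
te_G = (1 + 4·2 + 3)/6 = 12/6 = 2
te_H = (7 + 4·11 + 21)/6 = 72/6 = 12
te_I = (6 + 4·9 + 18)/6 = 60/6 = 10
te_J = (2 + 4·5 + 14)/6 = 36/6 = 6

Forward pass:
ES_A = 0; EF_A = 7
ES_B = 0; EF_B = 7
ES_C = 0; EF_C = 12
ES_D = 0; EF_D = 11
ES_E = 11; EF_E = 11+7 = 18
ES_F = 12; EF_F = 12+6 = 18
ES_G = 7; EF_G = 7+2 = 9
ES_H = 7; EF_H = 7+12 = 19
ES_I = max(EF_C=12, EF_G=9) = 12; EF_I = 12+10 = 22
ES_J = max(EF_A=7, EF_E=18, EF_F=18, EF_G=9, EF_H=19, EF_I=22) = 22; EF_J = 22+6 = 28
Expected project duration μ = 28 hours. Critical path: C → I → J.

28 hours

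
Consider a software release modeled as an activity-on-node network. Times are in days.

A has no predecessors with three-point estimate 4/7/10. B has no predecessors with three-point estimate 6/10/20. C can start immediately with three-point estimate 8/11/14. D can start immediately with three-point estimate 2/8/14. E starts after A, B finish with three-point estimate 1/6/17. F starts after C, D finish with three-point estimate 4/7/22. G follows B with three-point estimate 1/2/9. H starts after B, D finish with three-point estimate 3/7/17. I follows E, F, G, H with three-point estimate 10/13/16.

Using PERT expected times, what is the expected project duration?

te_A = (4 + 4·7 + 10)/6 = 42/6 = 7
te_B = (6 + 4·10 + 20)/6 = 66/6 = 11
te_C = (8 + 4·11 + 14)/6 = 66/6 = 11
te_D = (2 + 4·8 + 14)/6 = 48/6 = 8
te_E = (1 + 4·6 + 17)/6 = 42/6 = 7
te_F = (4 + 4·7 + 22)/6 = 54/6 = 9
te_G = (1 + 4·2 + 9)/6 = 18/6 = 3
te_H = (3 + 4·7 + 17)/6 = 48/6 = 8
te_I = (10 + 4·13 + 16)/6 = 78/6 = 13

Forward pass:
ES_A = 0; EF_A = 7
ES_B = 0; EF_B = 11
ES_C = 0; EF_C = 11
ES_D = 0; EF_D = 8
ES_E = max(EF_A=7, EF_B=11) = 11; EF_E = 11+7 = 18
ES_F = max(EF_C=11, EF_D=8) = 11; EF_F = 11+9 = 20
ES_G = 11; EF_G = 11+3 = 14
ES_H = max(EF_B=11, EF_D=8) = 11; EF_H = 11+8 = 19
ES_I = max(EF_E=18, EF_F=20, EF_G=14, EF_H=19) = 20; EF_I = 20+13 = 33
Expected project duration μ = 33 days. Critical path: C → F → I.

33 days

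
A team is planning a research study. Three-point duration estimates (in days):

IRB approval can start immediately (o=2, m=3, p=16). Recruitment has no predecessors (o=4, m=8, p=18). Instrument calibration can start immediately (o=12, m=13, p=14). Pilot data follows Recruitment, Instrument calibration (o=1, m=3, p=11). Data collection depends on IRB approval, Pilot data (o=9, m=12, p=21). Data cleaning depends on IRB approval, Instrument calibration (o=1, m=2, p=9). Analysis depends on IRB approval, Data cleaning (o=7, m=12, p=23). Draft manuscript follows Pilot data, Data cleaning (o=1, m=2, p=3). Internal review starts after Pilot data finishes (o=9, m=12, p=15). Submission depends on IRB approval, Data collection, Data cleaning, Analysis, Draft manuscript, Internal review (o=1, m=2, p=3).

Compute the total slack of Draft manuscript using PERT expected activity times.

11 days

te_IRB approval = (2 + 4·3 + 16)/6 = 30/6 = 5
te_Recruitment = (4 + 4·8 + 18)/6 = 54/6 = 9
te_Instrument calibration = (12 + 4·13 + 14)/6 = 78/6 = 13
te_Pilot data = (1 + 4·3 + 11)/6 = 24/6 = 4
te_Data collection = (9 + 4·12 + 21)/6 = 78/6 = 13
te_Data cleaning = (1 + 4·2 + 9)/6 = 18/6 = 3
te_Analysis = (7 + 4·12 + 23)/6 = 78/6 = 13
te_Draft manuscript = (1 + 4·2 + 3)/6 = 12/6 = 2
te_Internal review = (9 + 4·12 + 15)/6 = 72/6 = 12
te_Submission = (1 + 4·2 + 3)/6 = 12/6 = 2

Forward pass:
ES_IRB approval = 0; EF_IRB approval = 5
ES_Recruitment = 0; EF_Recruitment = 9
ES_Instrument calibration = 0; EF_Instrument calibration = 13
ES_Pilot data = max(EF_Recruitment=9, EF_Instrument calibration=13) = 13; EF_Pilot data = 13+4 = 17
ES_Data collection = max(EF_IRB approval=5, EF_Pilot data=17) = 17; EF_Data collection = 17+13 = 30
ES_Data cleaning = max(EF_IRB approval=5, EF_Instrument calibration=13) = 13; EF_Data cleaning = 13+3 = 16
ES_Analysis = max(EF_IRB approval=5, EF_Data cleaning=16) = 16; EF_Analysis = 16+13 = 29
ES_Draft manuscript = max(EF_Pilot data=17, EF_Data cleaning=16) = 17; EF_Draft manuscript = 17+2 = 19
ES_Internal review = 17; EF_Internal review = 17+12 = 29
ES_Submission = max(EF_IRB approval=5, EF_Data collection=30, EF_Data cleaning=16, EF_Analysis=29, EF_Draft manuscript=19, EF_Internal review=29) = 30; EF_Submission = 30+2 = 32
Expected project duration μ = 32 days. Critical path: Instrument calibration → Pilot data → Data collection → Submission.

Backward pass:
LF_Submission = 32; LS_Submission = 32−2 = 30
LF_Internal review = LS_Submission = 30; LS_Internal review = 30−12 = 18
LF_Draft manuscript = LS_Submission = 30; LS_Draft manuscript = 30−2 = 28
LF_Analysis = LS_Submission = 30; LS_Analysis = 30−13 = 17
LF_Data cleaning = min(LS_Analysis=17, LS_Draft manuscript=28, LS_Submission=30) = 17; LS_Data cleaning = 17−3 = 14
LF_Data collection = LS_Submission = 30; LS_Data collection = 30−13 = 17
LF_Pilot data = min(LS_Data collection=17, LS_Draft manuscript=28, LS_Internal review=18) = 17; LS_Pilot data = 17−4 = 13
LF_Instrument calibration = min(LS_Pilot data=13, LS_Data cleaning=14) = 13; LS_Instrument calibration = 13−13 = 0
LF_Recruitment = LS_Pilot data = 13; LS_Recruitment = 13−9 = 4
LF_IRB approval = min(LS_Data collection=17, LS_Data cleaning=14, LS_Analysis=17, LS_Submission=30) = 14; LS_IRB approval = 14−5 = 9
Slack_Draft manuscript = LS_Draft manuscript − ES_Draft manuscript = 28 − 17 = 11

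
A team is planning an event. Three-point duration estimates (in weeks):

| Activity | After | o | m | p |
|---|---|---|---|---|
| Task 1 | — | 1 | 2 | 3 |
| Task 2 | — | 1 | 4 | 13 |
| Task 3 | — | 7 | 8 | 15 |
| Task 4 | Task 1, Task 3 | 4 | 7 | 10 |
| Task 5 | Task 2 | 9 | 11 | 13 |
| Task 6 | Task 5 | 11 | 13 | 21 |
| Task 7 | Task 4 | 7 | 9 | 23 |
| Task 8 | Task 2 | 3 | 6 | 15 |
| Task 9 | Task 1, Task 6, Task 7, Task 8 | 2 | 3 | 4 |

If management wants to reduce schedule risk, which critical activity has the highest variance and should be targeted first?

Task 2

te_Task 1 = (1 + 4·2 + 3)/6 = 12/6 = 2; σ²_Task 1 = ((3−1)/6)² = 0.111
te_Task 2 = (1 + 4·4 + 13)/6 = 30/6 = 5; σ²_Task 2 = ((13−1)/6)² = 4.000
te_Task 3 = (7 + 4·8 + 15)/6 = 54/6 = 9; σ²_Task 3 = ((15−7)/6)² = 1.778
te_Task 4 = (4 + 4·7 + 10)/6 = 42/6 = 7; σ²_Task 4 = ((10−4)/6)² = 1.000
te_Task 5 = (9 + 4·11 + 13)/6 = 66/6 = 11; σ²_Task 5 = ((13−9)/6)² = 0.444
te_Task 6 = (11 + 4·13 + 21)/6 = 84/6 = 14; σ²_Task 6 = ((21−11)/6)² = 2.778
te_Task 7 = (7 + 4·9 + 23)/6 = 66/6 = 11; σ²_Task 7 = ((23−7)/6)² = 7.111
te_Task 8 = (3 + 4·6 + 15)/6 = 42/6 = 7; σ²_Task 8 = ((15−3)/6)² = 4.000
te_Task 9 = (2 + 4·3 + 4)/6 = 18/6 = 3; σ²_Task 9 = ((4−2)/6)² = 0.111

Forward pass:
ES_Task 1 = 0; EF_Task 1 = 2
ES_Task 2 = 0; EF_Task 2 = 5
ES_Task 3 = 0; EF_Task 3 = 9
ES_Task 4 = max(EF_Task 1=2, EF_Task 3=9) = 9; EF_Task 4 = 9+7 = 16
ES_Task 5 = 5; EF_Task 5 = 5+11 = 16
ES_Task 6 = 16; EF_Task 6 = 16+14 = 30
ES_Task 7 = 16; EF_Task 7 = 16+11 = 27
ES_Task 8 = 5; EF_Task 8 = 5+7 = 12
ES_Task 9 = max(EF_Task 1=2, EF_Task 6=30, EF_Task 7=27, EF_Task 8=12) = 30; EF_Task 9 = 30+3 = 33
Expected project duration μ = 33 weeks. Critical path: Task 2 → Task 5 → Task 6 → Task 9.

Variances on critical path: σ²_Task 2=4.000, σ²_Task 5=0.444, σ²_Task 6=2.778, σ²_Task 9=0.111.
Largest is σ²_Task 2 = 4.000.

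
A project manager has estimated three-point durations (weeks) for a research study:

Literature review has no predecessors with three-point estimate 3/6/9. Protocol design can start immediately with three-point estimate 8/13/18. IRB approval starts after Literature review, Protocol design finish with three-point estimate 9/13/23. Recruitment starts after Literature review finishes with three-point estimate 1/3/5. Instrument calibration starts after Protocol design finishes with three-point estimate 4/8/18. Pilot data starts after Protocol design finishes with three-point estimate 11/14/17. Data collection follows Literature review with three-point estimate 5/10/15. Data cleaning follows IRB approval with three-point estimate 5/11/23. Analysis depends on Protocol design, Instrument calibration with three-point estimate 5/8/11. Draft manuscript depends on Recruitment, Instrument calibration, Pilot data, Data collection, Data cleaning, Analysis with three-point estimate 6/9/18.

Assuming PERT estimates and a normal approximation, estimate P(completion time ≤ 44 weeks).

0.139

te_Literature review = (3 + 4·6 + 9)/6 = 36/6 = 6; σ²_Literature review = ((9−3)/6)² = 1.000
te_Protocol design = (8 + 4·13 + 18)/6 = 78/6 = 13; σ²_Protocol design = ((18−8)/6)² = 2.778
te_IRB approval = (9 + 4·13 + 23)/6 = 84/6 = 14; σ²_IRB approval = ((23−9)/6)² = 5.444
te_Recruitment = (1 + 4·3 + 5)/6 = 18/6 = 3; σ²_Recruitment = ((5−1)/6)² = 0.444
te_Instrument calibration = (4 + 4·8 + 18)/6 = 54/6 = 9; σ²_Instrument calibration = ((18−4)/6)² = 5.444
te_Pilot data = (11 + 4·14 + 17)/6 = 84/6 = 14; σ²_Pilot data = ((17−11)/6)² = 1.000
te_Data collection = (5 + 4·10 + 15)/6 = 60/6 = 10; σ²_Data collection = ((15−5)/6)² = 2.778
te_Data cleaning = (5 + 4·11 + 23)/6 = 72/6 = 12; σ²_Data cleaning = ((23−5)/6)² = 9.000
te_Analysis = (5 + 4·8 + 11)/6 = 48/6 = 8; σ²_Analysis = ((11−5)/6)² = 1.000
te_Draft manuscript = (6 + 4·9 + 18)/6 = 60/6 = 10; σ²_Draft manuscript = ((18−6)/6)² = 4.000

Forward pass:
ES_Literature review = 0; EF_Literature review = 6
ES_Protocol design = 0; EF_Protocol design = 13
ES_IRB approval = max(EF_Literature review=6, EF_Protocol design=13) = 13; EF_IRB approval = 13+14 = 27
ES_Recruitment = 6; EF_Recruitment = 6+3 = 9
ES_Instrument calibration = 13; EF_Instrument calibration = 13+9 = 22
ES_Pilot data = 13; EF_Pilot data = 13+14 = 27
ES_Data collection = 6; EF_Data collection = 6+10 = 16
ES_Data cleaning = 27; EF_Data cleaning = 27+12 = 39
ES_Analysis = max(EF_Protocol design=13, EF_Instrument calibration=22) = 22; EF_Analysis = 22+8 = 30
ES_Draft manuscript = max(EF_Recruitment=9, EF_Instrument calibration=22, EF_Pilot data=27, EF_Data collection=16, EF_Data cleaning=39, EF_Analysis=30) = 39; EF_Draft manuscript = 39+10 = 49
Expected project duration μ = 49 weeks. Critical path: Protocol design → IRB approval → Data cleaning → Draft manuscript.

Variance along critical path = 2.778 + 5.444 + 9.000 + 4.000 = 21.222; σ = √21.222 = 4.607 weeks.
Z = (44 − 49) / 4.607 = -1.085
P(T ≤ 44) = Φ(-1.085) ≈ 0.139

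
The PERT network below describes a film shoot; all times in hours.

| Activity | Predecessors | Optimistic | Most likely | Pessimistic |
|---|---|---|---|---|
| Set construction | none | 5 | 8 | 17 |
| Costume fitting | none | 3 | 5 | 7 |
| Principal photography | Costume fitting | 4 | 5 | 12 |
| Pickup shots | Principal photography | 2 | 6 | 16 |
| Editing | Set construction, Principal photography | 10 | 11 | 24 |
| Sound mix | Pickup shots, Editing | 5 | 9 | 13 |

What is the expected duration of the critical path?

33 hours

te_Set construction = (5 + 4·8 + 17)/6 = 54/6 = 9
te_Costume fitting = (3 + 4·5 + 7)/6 = 30/6 = 5
te_Principal photography = (4 + 4·5 + 12)/6 = 36/6 = 6
te_Pickup shots = (2 + 4·6 + 16)/6 = 42/6 = 7
te_Editing = (10 + 4·11 + 24)/6 = 78/6 = 13
te_Sound mix = (5 + 4·9 + 13)/6 = 54/6 = 9

Forward pass:
ES_Set construction = 0; EF_Set construction = 9
ES_Costume fitting = 0; EF_Costume fitting = 5
ES_Principal photography = 5; EF_Principal photography = 5+6 = 11
ES_Pickup shots = 11; EF_Pickup shots = 11+7 = 18
ES_Editing = max(EF_Set construction=9, EF_Principal photography=11) = 11; EF_Editing = 11+13 = 24
ES_Sound mix = max(EF_Pickup shots=18, EF_Editing=24) = 24; EF_Sound mix = 24+9 = 33
Expected project duration μ = 33 hours. Critical path: Costume fitting → Principal photography → Editing → Sound mix.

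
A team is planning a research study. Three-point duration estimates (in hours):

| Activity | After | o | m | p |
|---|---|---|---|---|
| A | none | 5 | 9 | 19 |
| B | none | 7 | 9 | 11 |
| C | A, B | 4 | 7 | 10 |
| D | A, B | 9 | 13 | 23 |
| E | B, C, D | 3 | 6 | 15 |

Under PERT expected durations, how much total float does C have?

te_A = (5 + 4·9 + 19)/6 = 60/6 = 10
te_B = (7 + 4·9 + 11)/6 = 54/6 = 9
te_C = (4 + 4·7 + 10)/6 = 42/6 = 7
te_D = (9 + 4·13 + 23)/6 = 84/6 = 14
te_E = (3 + 4·6 + 15)/6 = 42/6 = 7

Forward pass:
ES_A = 0; EF_A = 10
ES_B = 0; EF_B = 9
ES_C = max(EF_A=10, EF_B=9) = 10; EF_C = 10+7 = 17
ES_D = max(EF_A=10, EF_B=9) = 10; EF_D = 10+14 = 24
ES_E = max(EF_B=9, EF_C=17, EF_D=24) = 24; EF_E = 24+7 = 31
Expected project duration μ = 31 hours. Critical path: A → D → E.

Backward pass:
LF_E = 31; LS_E = 31−7 = 24
LF_D = LS_E = 24; LS_D = 24−14 = 10
LF_C = LS_E = 24; LS_C = 24−7 = 17
LF_B = min(LS_C=17, LS_D=10, LS_E=24) = 10; LS_B = 10−9 = 1
LF_A = min(LS_C=17, LS_D=10) = 10; LS_A = 10−10 = 0
Slack_C = LS_C − ES_C = 17 − 10 = 7

7 hours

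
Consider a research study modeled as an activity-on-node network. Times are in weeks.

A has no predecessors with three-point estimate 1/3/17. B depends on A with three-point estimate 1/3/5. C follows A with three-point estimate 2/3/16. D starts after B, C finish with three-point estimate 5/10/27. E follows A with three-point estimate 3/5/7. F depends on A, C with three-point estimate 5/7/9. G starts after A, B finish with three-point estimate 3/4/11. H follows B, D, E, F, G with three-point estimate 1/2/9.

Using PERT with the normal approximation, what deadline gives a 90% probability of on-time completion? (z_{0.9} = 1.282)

te_A = (1 + 4·3 + 17)/6 = 30/6 = 5; σ²_A = ((17−1)/6)² = 7.111
te_B = (1 + 4·3 + 5)/6 = 18/6 = 3; σ²_B = ((5−1)/6)² = 0.444
te_C = (2 + 4·3 + 16)/6 = 30/6 = 5; σ²_C = ((16−2)/6)² = 5.444
te_D = (5 + 4·10 + 27)/6 = 72/6 = 12; σ²_D = ((27−5)/6)² = 13.444
te_E = (3 + 4·5 + 7)/6 = 30/6 = 5; σ²_E = ((7−3)/6)² = 0.444
te_F = (5 + 4·7 + 9)/6 = 42/6 = 7; σ²_F = ((9−5)/6)² = 0.444
te_G = (3 + 4·4 + 11)/6 = 30/6 = 5; σ²_G = ((11−3)/6)² = 1.778
te_H = (1 + 4·2 + 9)/6 = 18/6 = 3; σ²_H = ((9−1)/6)² = 1.778

Forward pass:
ES_A = 0; EF_A = 5
ES_B = 5; EF_B = 5+3 = 8
ES_C = 5; EF_C = 5+5 = 10
ES_D = max(EF_B=8, EF_C=10) = 10; EF_D = 10+12 = 22
ES_E = 5; EF_E = 5+5 = 10
ES_F = max(EF_A=5, EF_C=10) = 10; EF_F = 10+7 = 17
ES_G = max(EF_A=5, EF_B=8) = 8; EF_G = 8+5 = 13
ES_H = max(EF_B=8, EF_D=22, EF_E=10, EF_F=17, EF_G=13) = 22; EF_H = 22+3 = 25
Expected project duration μ = 25 weeks. Critical path: A → C → D → H.

Variance along critical path = 7.111 + 5.444 + 13.444 + 1.778 = 27.778; σ = 5.270 weeks.
D = μ + z·σ = 25 + 1.282·5.270 = 31.8 weeks

31.8 weeks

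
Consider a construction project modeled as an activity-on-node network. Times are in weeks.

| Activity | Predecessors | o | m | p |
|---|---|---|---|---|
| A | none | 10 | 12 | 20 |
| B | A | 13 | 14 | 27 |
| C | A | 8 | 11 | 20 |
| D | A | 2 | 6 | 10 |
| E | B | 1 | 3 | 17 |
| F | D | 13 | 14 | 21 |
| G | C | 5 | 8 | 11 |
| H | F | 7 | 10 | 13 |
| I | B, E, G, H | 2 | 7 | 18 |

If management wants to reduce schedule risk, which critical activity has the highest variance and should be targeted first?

I

te_A = (10 + 4·12 + 20)/6 = 78/6 = 13; σ²_A = ((20−10)/6)² = 2.778
te_B = (13 + 4·14 + 27)/6 = 96/6 = 16; σ²_B = ((27−13)/6)² = 5.444
te_C = (8 + 4·11 + 20)/6 = 72/6 = 12; σ²_C = ((20−8)/6)² = 4.000
te_D = (2 + 4·6 + 10)/6 = 36/6 = 6; σ²_D = ((10−2)/6)² = 1.778
te_E = (1 + 4·3 + 17)/6 = 30/6 = 5; σ²_E = ((17−1)/6)² = 7.111
te_F = (13 + 4·14 + 21)/6 = 90/6 = 15; σ²_F = ((21−13)/6)² = 1.778
te_G = (5 + 4·8 + 11)/6 = 48/6 = 8; σ²_G = ((11−5)/6)² = 1.000
te_H = (7 + 4·10 + 13)/6 = 60/6 = 10; σ²_H = ((13−7)/6)² = 1.000
te_I = (2 + 4·7 + 18)/6 = 48/6 = 8; σ²_I = ((18−2)/6)² = 7.111

Forward pass:
ES_A = 0; EF_A = 13
ES_B = 13; EF_B = 13+16 = 29
ES_C = 13; EF_C = 13+12 = 25
ES_D = 13; EF_D = 13+6 = 19
ES_E = 29; EF_E = 29+5 = 34
ES_F = 19; EF_F = 19+15 = 34
ES_G = 25; EF_G = 25+8 = 33
ES_H = 34; EF_H = 34+10 = 44
ES_I = max(EF_B=29, EF_E=34, EF_G=33, EF_H=44) = 44; EF_I = 44+8 = 52
Expected project duration μ = 52 weeks. Critical path: A → D → F → H → I.

Variances on critical path: σ²_A=2.778, σ²_D=1.778, σ²_F=1.778, σ²_H=1.000, σ²_I=7.111.
Largest is σ²_I = 7.111.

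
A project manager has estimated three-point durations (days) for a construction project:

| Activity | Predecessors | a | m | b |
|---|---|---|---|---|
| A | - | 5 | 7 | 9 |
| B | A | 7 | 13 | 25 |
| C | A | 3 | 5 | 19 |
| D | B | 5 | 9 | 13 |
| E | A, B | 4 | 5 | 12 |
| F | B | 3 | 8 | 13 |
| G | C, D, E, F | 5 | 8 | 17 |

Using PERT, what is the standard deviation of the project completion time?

3.90 days

te_A = (5 + 4·7 + 9)/6 = 42/6 = 7; σ²_A = ((9−5)/6)² = 0.444
te_B = (7 + 4·13 + 25)/6 = 84/6 = 14; σ²_B = ((25−7)/6)² = 9.000
te_C = (3 + 4·5 + 19)/6 = 42/6 = 7; σ²_C = ((19−3)/6)² = 7.111
te_D = (5 + 4·9 + 13)/6 = 54/6 = 9; σ²_D = ((13−5)/6)² = 1.778
te_E = (4 + 4·5 + 12)/6 = 36/6 = 6; σ²_E = ((12−4)/6)² = 1.778
te_F = (3 + 4·8 + 13)/6 = 48/6 = 8; σ²_F = ((13−3)/6)² = 2.778
te_G = (5 + 4·8 + 17)/6 = 54/6 = 9; σ²_G = ((17−5)/6)² = 4.000

Forward pass:
ES_A = 0; EF_A = 7
ES_B = 7; EF_B = 7+14 = 21
ES_C = 7; EF_C = 7+7 = 14
ES_D = 21; EF_D = 21+9 = 30
ES_E = max(EF_A=7, EF_B=21) = 21; EF_E = 21+6 = 27
ES_F = 21; EF_F = 21+8 = 29
ES_G = max(EF_C=14, EF_D=30, EF_E=27, EF_F=29) = 30; EF_G = 30+9 = 39
Expected project duration μ = 39 days. Critical path: A → B → D → G.

Variance along critical path = 0.444 + 9.000 + 1.778 + 4.000 = 15.222
σ = √15.222 = 3.902 days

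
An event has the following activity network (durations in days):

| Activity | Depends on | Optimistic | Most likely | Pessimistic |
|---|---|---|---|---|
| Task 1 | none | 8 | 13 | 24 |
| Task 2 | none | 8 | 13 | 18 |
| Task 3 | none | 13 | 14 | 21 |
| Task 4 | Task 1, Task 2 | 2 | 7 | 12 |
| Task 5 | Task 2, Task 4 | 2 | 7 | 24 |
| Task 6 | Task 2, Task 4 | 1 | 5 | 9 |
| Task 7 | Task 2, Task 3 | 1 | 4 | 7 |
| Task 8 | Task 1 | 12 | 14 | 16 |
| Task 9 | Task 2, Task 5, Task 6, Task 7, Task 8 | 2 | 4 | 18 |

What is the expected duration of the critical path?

te_Task 1 = (8 + 4·13 + 24)/6 = 84/6 = 14
te_Task 2 = (8 + 4·13 + 18)/6 = 78/6 = 13
te_Task 3 = (13 + 4·14 + 21)/6 = 90/6 = 15
te_Task 4 = (2 + 4·7 + 12)/6 = 42/6 = 7
te_Task 5 = (2 + 4·7 + 24)/6 = 54/6 = 9
te_Task 6 = (1 + 4·5 + 9)/6 = 30/6 = 5
te_Task 7 = (1 + 4·4 + 7)/6 = 24/6 = 4
te_Task 8 = (12 + 4·14 + 16)/6 = 84/6 = 14
te_Task 9 = (2 + 4·4 + 18)/6 = 36/6 = 6

Forward pass:
ES_Task 1 = 0; EF_Task 1 = 14
ES_Task 2 = 0; EF_Task 2 = 13
ES_Task 3 = 0; EF_Task 3 = 15
ES_Task 4 = max(EF_Task 1=14, EF_Task 2=13) = 14; EF_Task 4 = 14+7 = 21
ES_Task 5 = max(EF_Task 2=13, EF_Task 4=21) = 21; EF_Task 5 = 21+9 = 30
ES_Task 6 = max(EF_Task 2=13, EF_Task 4=21) = 21; EF_Task 6 = 21+5 = 26
ES_Task 7 = max(EF_Task 2=13, EF_Task 3=15) = 15; EF_Task 7 = 15+4 = 19
ES_Task 8 = 14; EF_Task 8 = 14+14 = 28
ES_Task 9 = max(EF_Task 2=13, EF_Task 5=30, EF_Task 6=26, EF_Task 7=19, EF_Task 8=28) = 30; EF_Task 9 = 30+6 = 36
Expected project duration μ = 36 days. Critical path: Task 1 → Task 4 → Task 5 → Task 9.

36 days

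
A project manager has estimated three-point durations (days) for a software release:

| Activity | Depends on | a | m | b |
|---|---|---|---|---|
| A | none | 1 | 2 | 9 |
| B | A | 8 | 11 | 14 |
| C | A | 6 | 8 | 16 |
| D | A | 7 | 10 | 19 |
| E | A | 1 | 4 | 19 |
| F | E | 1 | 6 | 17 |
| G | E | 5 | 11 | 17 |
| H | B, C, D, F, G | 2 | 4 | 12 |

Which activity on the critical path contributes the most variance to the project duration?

E

te_A = (1 + 4·2 + 9)/6 = 18/6 = 3; σ²_A = ((9−1)/6)² = 1.778
te_B = (8 + 4·11 + 14)/6 = 66/6 = 11; σ²_B = ((14−8)/6)² = 1.000
te_C = (6 + 4·8 + 16)/6 = 54/6 = 9; σ²_C = ((16−6)/6)² = 2.778
te_D = (7 + 4·10 + 19)/6 = 66/6 = 11; σ²_D = ((19−7)/6)² = 4.000
te_E = (1 + 4·4 + 19)/6 = 36/6 = 6; σ²_E = ((19−1)/6)² = 9.000
te_F = (1 + 4·6 + 17)/6 = 42/6 = 7; σ²_F = ((17−1)/6)² = 7.111
te_G = (5 + 4·11 + 17)/6 = 66/6 = 11; σ²_G = ((17−5)/6)² = 4.000
te_H = (2 + 4·4 + 12)/6 = 30/6 = 5; σ²_H = ((12−2)/6)² = 2.778

Forward pass:
ES_A = 0; EF_A = 3
ES_B = 3; EF_B = 3+11 = 14
ES_C = 3; EF_C = 3+9 = 12
ES_D = 3; EF_D = 3+11 = 14
ES_E = 3; EF_E = 3+6 = 9
ES_F = 9; EF_F = 9+7 = 16
ES_G = 9; EF_G = 9+11 = 20
ES_H = max(EF_B=14, EF_C=12, EF_D=14, EF_F=16, EF_G=20) = 20; EF_H = 20+5 = 25
Expected project duration μ = 25 days. Critical path: A → E → G → H.

Variances on critical path: σ²_A=1.778, σ²_E=9.000, σ²_G=4.000, σ²_H=2.778.
Largest is σ²_E = 9.000.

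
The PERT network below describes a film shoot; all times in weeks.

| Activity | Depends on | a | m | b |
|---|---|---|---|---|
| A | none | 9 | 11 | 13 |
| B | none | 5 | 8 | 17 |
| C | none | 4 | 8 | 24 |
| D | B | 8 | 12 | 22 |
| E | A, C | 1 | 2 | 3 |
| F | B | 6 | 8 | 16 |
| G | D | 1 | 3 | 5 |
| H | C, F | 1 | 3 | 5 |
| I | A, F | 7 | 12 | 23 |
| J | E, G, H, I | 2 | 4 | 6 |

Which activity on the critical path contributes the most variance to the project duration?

I

te_A = (9 + 4·11 + 13)/6 = 66/6 = 11; σ²_A = ((13−9)/6)² = 0.444
te_B = (5 + 4·8 + 17)/6 = 54/6 = 9; σ²_B = ((17−5)/6)² = 4.000
te_C = (4 + 4·8 + 24)/6 = 60/6 = 10; σ²_C = ((24−4)/6)² = 11.111
te_D = (8 + 4·12 + 22)/6 = 78/6 = 13; σ²_D = ((22−8)/6)² = 5.444
te_E = (1 + 4·2 + 3)/6 = 12/6 = 2; σ²_E = ((3−1)/6)² = 0.111
te_F = (6 + 4·8 + 16)/6 = 54/6 = 9; σ²_F = ((16−6)/6)² = 2.778
te_G = (1 + 4·3 + 5)/6 = 18/6 = 3; σ²_G = ((5−1)/6)² = 0.444
te_H = (1 + 4·3 + 5)/6 = 18/6 = 3; σ²_H = ((5−1)/6)² = 0.444
te_I = (7 + 4·12 + 23)/6 = 78/6 = 13; σ²_I = ((23−7)/6)² = 7.111
te_J = (2 + 4·4 + 6)/6 = 24/6 = 4; σ²_J = ((6−2)/6)² = 0.444

Forward pass:
ES_A = 0; EF_A = 11
ES_B = 0; EF_B = 9
ES_C = 0; EF_C = 10
ES_D = 9; EF_D = 9+13 = 22
ES_E = max(EF_A=11, EF_C=10) = 11; EF_E = 11+2 = 13
ES_F = 9; EF_F = 9+9 = 18
ES_G = 22; EF_G = 22+3 = 25
ES_H = max(EF_C=10, EF_F=18) = 18; EF_H = 18+3 = 21
ES_I = max(EF_A=11, EF_F=18) = 18; EF_I = 18+13 = 31
ES_J = max(EF_E=13, EF_G=25, EF_H=21, EF_I=31) = 31; EF_J = 31+4 = 35
Expected project duration μ = 35 weeks. Critical path: B → F → I → J.

Variances on critical path: σ²_B=4.000, σ²_F=2.778, σ²_I=7.111, σ²_J=0.444.
Largest is σ²_I = 7.111.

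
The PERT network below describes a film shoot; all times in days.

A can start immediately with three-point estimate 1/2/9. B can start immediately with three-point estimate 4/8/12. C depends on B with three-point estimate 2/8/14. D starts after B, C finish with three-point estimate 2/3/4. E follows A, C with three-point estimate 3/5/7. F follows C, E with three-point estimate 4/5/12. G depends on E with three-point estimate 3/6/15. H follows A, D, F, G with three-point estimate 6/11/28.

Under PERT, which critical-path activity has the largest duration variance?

te_A = (1 + 4·2 + 9)/6 = 18/6 = 3; σ²_A = ((9−1)/6)² = 1.778
te_B = (4 + 4·8 + 12)/6 = 48/6 = 8; σ²_B = ((12−4)/6)² = 1.778
te_C = (2 + 4·8 + 14)/6 = 48/6 = 8; σ²_C = ((14−2)/6)² = 4.000
te_D = (2 + 4·3 + 4)/6 = 18/6 = 3; σ²_D = ((4−2)/6)² = 0.111
te_E = (3 + 4·5 + 7)/6 = 30/6 = 5; σ²_E = ((7−3)/6)² = 0.444
te_F = (4 + 4·5 + 12)/6 = 36/6 = 6; σ²_F = ((12−4)/6)² = 1.778
te_G = (3 + 4·6 + 15)/6 = 42/6 = 7; σ²_G = ((15−3)/6)² = 4.000
te_H = (6 + 4·11 + 28)/6 = 78/6 = 13; σ²_H = ((28−6)/6)² = 13.444

Forward pass:
ES_A = 0; EF_A = 3
ES_B = 0; EF_B = 8
ES_C = 8; EF_C = 8+8 = 16
ES_D = max(EF_B=8, EF_C=16) = 16; EF_D = 16+3 = 19
ES_E = max(EF_A=3, EF_C=16) = 16; EF_E = 16+5 = 21
ES_F = max(EF_C=16, EF_E=21) = 21; EF_F = 21+6 = 27
ES_G = 21; EF_G = 21+7 = 28
ES_H = max(EF_A=3, EF_D=19, EF_F=27, EF_G=28) = 28; EF_H = 28+13 = 41
Expected project duration μ = 41 days. Critical path: B → C → E → G → H.

Variances on critical path: σ²_B=1.778, σ²_C=4.000, σ²_E=0.444, σ²_G=4.000, σ²_H=13.444.
Largest is σ²_H = 13.444.

H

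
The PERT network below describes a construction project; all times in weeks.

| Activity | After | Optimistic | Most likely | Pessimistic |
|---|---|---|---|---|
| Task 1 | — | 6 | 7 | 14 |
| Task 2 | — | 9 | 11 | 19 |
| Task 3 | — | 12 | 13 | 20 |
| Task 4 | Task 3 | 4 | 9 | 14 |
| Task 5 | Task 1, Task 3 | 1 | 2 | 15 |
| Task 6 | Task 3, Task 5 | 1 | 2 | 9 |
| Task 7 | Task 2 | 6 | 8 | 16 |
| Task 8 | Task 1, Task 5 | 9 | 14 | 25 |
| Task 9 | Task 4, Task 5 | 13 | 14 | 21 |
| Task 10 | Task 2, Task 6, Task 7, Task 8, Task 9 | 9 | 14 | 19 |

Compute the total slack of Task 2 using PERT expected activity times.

te_Task 1 = (6 + 4·7 + 14)/6 = 48/6 = 8
te_Task 2 = (9 + 4·11 + 19)/6 = 72/6 = 12
te_Task 3 = (12 + 4·13 + 20)/6 = 84/6 = 14
te_Task 4 = (4 + 4·9 + 14)/6 = 54/6 = 9
te_Task 5 = (1 + 4·2 + 15)/6 = 24/6 = 4
te_Task 6 = (1 + 4·2 + 9)/6 = 18/6 = 3
te_Task 7 = (6 + 4·8 + 16)/6 = 54/6 = 9
te_Task 8 = (9 + 4·14 + 25)/6 = 90/6 = 15
te_Task 9 = (13 + 4·14 + 21)/6 = 90/6 = 15
te_Task 10 = (9 + 4·14 + 19)/6 = 84/6 = 14

Forward pass:
ES_Task 1 = 0; EF_Task 1 = 8
ES_Task 2 = 0; EF_Task 2 = 12
ES_Task 3 = 0; EF_Task 3 = 14
ES_Task 4 = 14; EF_Task 4 = 14+9 = 23
ES_Task 5 = max(EF_Task 1=8, EF_Task 3=14) = 14; EF_Task 5 = 14+4 = 18
ES_Task 6 = max(EF_Task 3=14, EF_Task 5=18) = 18; EF_Task 6 = 18+3 = 21
ES_Task 7 = 12; EF_Task 7 = 12+9 = 21
ES_Task 8 = max(EF_Task 1=8, EF_Task 5=18) = 18; EF_Task 8 = 18+15 = 33
ES_Task 9 = max(EF_Task 4=23, EF_Task 5=18) = 23; EF_Task 9 = 23+15 = 38
ES_Task 10 = max(EF_Task 2=12, EF_Task 6=21, EF_Task 7=21, EF_Task 8=33, EF_Task 9=38) = 38; EF_Task 10 = 38+14 = 52
Expected project duration μ = 52 weeks. Critical path: Task 3 → Task 4 → Task 9 → Task 10.

Backward pass:
LF_Task 10 = 52; LS_Task 10 = 52−14 = 38
LF_Task 9 = LS_Task 10 = 38; LS_Task 9 = 38−15 = 23
LF_Task 8 = LS_Task 10 = 38; LS_Task 8 = 38−15 = 23
LF_Task 7 = LS_Task 10 = 38; LS_Task 7 = 38−9 = 29
LF_Task 6 = LS_Task 10 = 38; LS_Task 6 = 38−3 = 35
LF_Task 5 = min(LS_Task 6=35, LS_Task 8=23, LS_Task 9=23) = 23; LS_Task 5 = 23−4 = 19
LF_Task 4 = LS_Task 9 = 23; LS_Task 4 = 23−9 = 14
LF_Task 3 = min(LS_Task 4=14, LS_Task 5=19, LS_Task 6=35) = 14; LS_Task 3 = 14−14 = 0
LF_Task 2 = min(LS_Task 7=29, LS_Task 10=38) = 29; LS_Task 2 = 29−12 = 17
LF_Task 1 = min(LS_Task 5=19, LS_Task 8=23) = 19; LS_Task 1 = 19−8 = 11
Slack_Task 2 = LS_Task 2 − ES_Task 2 = 17 − 0 = 17

17 weeks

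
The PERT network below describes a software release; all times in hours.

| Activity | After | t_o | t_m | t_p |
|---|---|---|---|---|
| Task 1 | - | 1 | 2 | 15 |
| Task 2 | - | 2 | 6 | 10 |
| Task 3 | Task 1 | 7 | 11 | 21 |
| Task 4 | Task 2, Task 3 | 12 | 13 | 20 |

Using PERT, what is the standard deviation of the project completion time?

3.56 hours

te_Task 1 = (1 + 4·2 + 15)/6 = 24/6 = 4; σ²_Task 1 = ((15−1)/6)² = 5.444
te_Task 2 = (2 + 4·6 + 10)/6 = 36/6 = 6; σ²_Task 2 = ((10−2)/6)² = 1.778
te_Task 3 = (7 + 4·11 + 21)/6 = 72/6 = 12; σ²_Task 3 = ((21−7)/6)² = 5.444
te_Task 4 = (12 + 4·13 + 20)/6 = 84/6 = 14; σ²_Task 4 = ((20−12)/6)² = 1.778

Forward pass:
ES_Task 1 = 0; EF_Task 1 = 4
ES_Task 2 = 0; EF_Task 2 = 6
ES_Task 3 = 4; EF_Task 3 = 4+12 = 16
ES_Task 4 = max(EF_Task 2=6, EF_Task 3=16) = 16; EF_Task 4 = 16+14 = 30
Expected project duration μ = 30 hours. Critical path: Task 1 → Task 3 → Task 4.

Variance along critical path = 5.444 + 5.444 + 1.778 = 12.667
σ = √12.667 = 3.559 hours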